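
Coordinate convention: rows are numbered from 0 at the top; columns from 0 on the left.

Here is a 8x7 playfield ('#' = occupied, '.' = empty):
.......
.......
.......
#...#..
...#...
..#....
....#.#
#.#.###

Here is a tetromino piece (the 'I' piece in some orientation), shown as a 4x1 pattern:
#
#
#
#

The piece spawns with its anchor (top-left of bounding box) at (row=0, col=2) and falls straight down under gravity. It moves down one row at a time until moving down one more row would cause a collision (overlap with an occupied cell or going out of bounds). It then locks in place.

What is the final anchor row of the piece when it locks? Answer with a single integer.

Spawn at (row=0, col=2). Try each row:
  row 0: fits
  row 1: fits
  row 2: blocked -> lock at row 1

Answer: 1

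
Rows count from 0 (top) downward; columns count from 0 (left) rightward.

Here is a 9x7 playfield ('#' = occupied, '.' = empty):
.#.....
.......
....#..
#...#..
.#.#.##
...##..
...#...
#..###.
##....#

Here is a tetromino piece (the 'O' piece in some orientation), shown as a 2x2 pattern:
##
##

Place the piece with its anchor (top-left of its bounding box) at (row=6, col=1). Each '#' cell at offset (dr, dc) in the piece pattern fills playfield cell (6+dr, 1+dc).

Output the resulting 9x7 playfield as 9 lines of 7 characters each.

Fill (6+0,1+0) = (6,1)
Fill (6+0,1+1) = (6,2)
Fill (6+1,1+0) = (7,1)
Fill (6+1,1+1) = (7,2)

Answer: .#.....
.......
....#..
#...#..
.#.#.##
...##..
.###...
######.
##....#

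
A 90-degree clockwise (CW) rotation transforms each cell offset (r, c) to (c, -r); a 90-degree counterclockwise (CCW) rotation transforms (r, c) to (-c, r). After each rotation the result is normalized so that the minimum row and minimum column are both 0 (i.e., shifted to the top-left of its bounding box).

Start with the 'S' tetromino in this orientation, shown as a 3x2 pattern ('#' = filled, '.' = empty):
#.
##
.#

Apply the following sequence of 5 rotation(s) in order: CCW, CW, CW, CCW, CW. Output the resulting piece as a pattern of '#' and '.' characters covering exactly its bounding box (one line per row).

Answer: .##
##.

Derivation:
Start:
#.
##
.#
After rotation 1 (CCW):
.##
##.
After rotation 2 (CW):
#.
##
.#
After rotation 3 (CW):
.##
##.
After rotation 4 (CCW):
#.
##
.#
After rotation 5 (CW):
.##
##.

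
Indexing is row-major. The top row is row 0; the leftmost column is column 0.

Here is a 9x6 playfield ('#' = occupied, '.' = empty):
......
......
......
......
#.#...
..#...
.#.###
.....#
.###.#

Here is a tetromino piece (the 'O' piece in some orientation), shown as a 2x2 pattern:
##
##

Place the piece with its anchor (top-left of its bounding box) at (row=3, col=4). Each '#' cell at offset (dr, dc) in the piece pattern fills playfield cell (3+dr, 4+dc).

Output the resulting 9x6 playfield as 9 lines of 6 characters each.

Fill (3+0,4+0) = (3,4)
Fill (3+0,4+1) = (3,5)
Fill (3+1,4+0) = (4,4)
Fill (3+1,4+1) = (4,5)

Answer: ......
......
......
....##
#.#.##
..#...
.#.###
.....#
.###.#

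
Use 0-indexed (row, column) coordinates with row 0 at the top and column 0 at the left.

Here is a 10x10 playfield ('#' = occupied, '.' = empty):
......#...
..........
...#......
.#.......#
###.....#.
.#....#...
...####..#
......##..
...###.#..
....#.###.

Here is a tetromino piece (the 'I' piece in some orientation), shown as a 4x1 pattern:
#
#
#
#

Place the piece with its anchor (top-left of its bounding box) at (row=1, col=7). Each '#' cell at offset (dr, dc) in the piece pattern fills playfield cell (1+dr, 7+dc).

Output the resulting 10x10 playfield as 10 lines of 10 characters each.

Fill (1+0,7+0) = (1,7)
Fill (1+1,7+0) = (2,7)
Fill (1+2,7+0) = (3,7)
Fill (1+3,7+0) = (4,7)

Answer: ......#...
.......#..
...#...#..
.#.....#.#
###....##.
.#....#...
...####..#
......##..
...###.#..
....#.###.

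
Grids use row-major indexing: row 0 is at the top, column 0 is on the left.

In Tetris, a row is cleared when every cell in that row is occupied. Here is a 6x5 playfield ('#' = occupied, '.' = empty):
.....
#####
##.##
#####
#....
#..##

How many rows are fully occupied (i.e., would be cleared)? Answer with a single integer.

Answer: 2

Derivation:
Check each row:
  row 0: 5 empty cells -> not full
  row 1: 0 empty cells -> FULL (clear)
  row 2: 1 empty cell -> not full
  row 3: 0 empty cells -> FULL (clear)
  row 4: 4 empty cells -> not full
  row 5: 2 empty cells -> not full
Total rows cleared: 2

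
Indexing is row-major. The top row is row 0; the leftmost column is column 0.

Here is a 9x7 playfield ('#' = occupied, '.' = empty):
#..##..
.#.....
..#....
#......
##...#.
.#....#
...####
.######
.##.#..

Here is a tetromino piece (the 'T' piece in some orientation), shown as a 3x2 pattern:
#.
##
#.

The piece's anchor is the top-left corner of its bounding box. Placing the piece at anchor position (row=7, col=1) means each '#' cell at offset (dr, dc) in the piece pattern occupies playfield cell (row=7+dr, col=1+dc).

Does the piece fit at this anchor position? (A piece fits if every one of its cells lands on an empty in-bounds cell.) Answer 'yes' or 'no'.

Check each piece cell at anchor (7, 1):
  offset (0,0) -> (7,1): occupied ('#') -> FAIL
  offset (1,0) -> (8,1): occupied ('#') -> FAIL
  offset (1,1) -> (8,2): occupied ('#') -> FAIL
  offset (2,0) -> (9,1): out of bounds -> FAIL
All cells valid: no

Answer: no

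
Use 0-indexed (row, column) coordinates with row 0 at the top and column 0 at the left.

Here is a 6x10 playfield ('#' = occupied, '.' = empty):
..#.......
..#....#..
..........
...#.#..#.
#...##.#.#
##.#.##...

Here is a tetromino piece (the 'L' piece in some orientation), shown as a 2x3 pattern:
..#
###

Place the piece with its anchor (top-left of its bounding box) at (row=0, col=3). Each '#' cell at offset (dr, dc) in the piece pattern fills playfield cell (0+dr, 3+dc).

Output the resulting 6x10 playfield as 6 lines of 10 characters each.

Answer: ..#..#....
..####.#..
..........
...#.#..#.
#...##.#.#
##.#.##...

Derivation:
Fill (0+0,3+2) = (0,5)
Fill (0+1,3+0) = (1,3)
Fill (0+1,3+1) = (1,4)
Fill (0+1,3+2) = (1,5)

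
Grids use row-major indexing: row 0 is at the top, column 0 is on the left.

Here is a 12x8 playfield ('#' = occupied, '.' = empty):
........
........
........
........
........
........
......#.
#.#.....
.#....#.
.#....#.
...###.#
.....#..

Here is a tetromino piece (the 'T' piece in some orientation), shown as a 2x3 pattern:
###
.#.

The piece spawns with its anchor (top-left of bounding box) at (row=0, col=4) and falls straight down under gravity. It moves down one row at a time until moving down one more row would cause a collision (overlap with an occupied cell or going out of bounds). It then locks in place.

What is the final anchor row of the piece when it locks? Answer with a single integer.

Answer: 5

Derivation:
Spawn at (row=0, col=4). Try each row:
  row 0: fits
  row 1: fits
  row 2: fits
  row 3: fits
  row 4: fits
  row 5: fits
  row 6: blocked -> lock at row 5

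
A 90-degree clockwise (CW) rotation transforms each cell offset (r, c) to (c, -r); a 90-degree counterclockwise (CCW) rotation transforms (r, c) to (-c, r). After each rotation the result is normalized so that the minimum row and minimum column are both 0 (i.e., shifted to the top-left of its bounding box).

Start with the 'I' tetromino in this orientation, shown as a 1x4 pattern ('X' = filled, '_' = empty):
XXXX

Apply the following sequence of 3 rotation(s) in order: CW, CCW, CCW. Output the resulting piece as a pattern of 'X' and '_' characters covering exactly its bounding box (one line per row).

Start:
XXXX
After rotation 1 (CW):
X
X
X
X
After rotation 2 (CCW):
XXXX
After rotation 3 (CCW):
X
X
X
X

Answer: X
X
X
X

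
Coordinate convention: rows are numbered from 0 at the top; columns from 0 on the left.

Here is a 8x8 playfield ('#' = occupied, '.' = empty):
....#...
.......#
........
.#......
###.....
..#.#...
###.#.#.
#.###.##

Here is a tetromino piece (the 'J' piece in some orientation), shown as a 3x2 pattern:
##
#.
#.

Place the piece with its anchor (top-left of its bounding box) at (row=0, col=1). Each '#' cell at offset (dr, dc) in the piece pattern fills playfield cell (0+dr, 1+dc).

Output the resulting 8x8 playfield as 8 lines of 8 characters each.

Fill (0+0,1+0) = (0,1)
Fill (0+0,1+1) = (0,2)
Fill (0+1,1+0) = (1,1)
Fill (0+2,1+0) = (2,1)

Answer: .##.#...
.#.....#
.#......
.#......
###.....
..#.#...
###.#.#.
#.###.##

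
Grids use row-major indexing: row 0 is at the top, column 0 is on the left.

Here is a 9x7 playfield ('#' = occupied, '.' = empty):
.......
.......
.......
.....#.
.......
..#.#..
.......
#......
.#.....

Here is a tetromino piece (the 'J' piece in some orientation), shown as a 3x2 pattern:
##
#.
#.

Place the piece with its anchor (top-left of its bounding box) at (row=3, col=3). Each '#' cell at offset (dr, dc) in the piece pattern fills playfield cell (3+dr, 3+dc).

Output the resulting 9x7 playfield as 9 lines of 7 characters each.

Fill (3+0,3+0) = (3,3)
Fill (3+0,3+1) = (3,4)
Fill (3+1,3+0) = (4,3)
Fill (3+2,3+0) = (5,3)

Answer: .......
.......
.......
...###.
...#...
..###..
.......
#......
.#.....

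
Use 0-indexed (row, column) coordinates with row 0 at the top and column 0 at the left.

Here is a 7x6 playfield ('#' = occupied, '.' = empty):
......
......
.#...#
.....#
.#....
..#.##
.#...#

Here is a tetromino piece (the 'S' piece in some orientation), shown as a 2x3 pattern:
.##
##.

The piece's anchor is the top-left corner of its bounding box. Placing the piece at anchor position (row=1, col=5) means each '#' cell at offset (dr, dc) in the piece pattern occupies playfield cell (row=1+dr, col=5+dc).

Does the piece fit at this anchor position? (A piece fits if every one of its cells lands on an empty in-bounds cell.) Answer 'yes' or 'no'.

Check each piece cell at anchor (1, 5):
  offset (0,1) -> (1,6): out of bounds -> FAIL
  offset (0,2) -> (1,7): out of bounds -> FAIL
  offset (1,0) -> (2,5): occupied ('#') -> FAIL
  offset (1,1) -> (2,6): out of bounds -> FAIL
All cells valid: no

Answer: no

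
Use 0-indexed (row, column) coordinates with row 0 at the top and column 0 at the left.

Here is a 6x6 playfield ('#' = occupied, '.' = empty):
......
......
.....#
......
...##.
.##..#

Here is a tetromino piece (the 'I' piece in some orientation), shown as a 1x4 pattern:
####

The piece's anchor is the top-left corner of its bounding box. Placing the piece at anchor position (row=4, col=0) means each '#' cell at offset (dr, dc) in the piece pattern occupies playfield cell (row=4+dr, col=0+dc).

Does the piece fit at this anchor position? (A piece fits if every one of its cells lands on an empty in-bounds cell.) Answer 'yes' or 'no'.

Answer: no

Derivation:
Check each piece cell at anchor (4, 0):
  offset (0,0) -> (4,0): empty -> OK
  offset (0,1) -> (4,1): empty -> OK
  offset (0,2) -> (4,2): empty -> OK
  offset (0,3) -> (4,3): occupied ('#') -> FAIL
All cells valid: no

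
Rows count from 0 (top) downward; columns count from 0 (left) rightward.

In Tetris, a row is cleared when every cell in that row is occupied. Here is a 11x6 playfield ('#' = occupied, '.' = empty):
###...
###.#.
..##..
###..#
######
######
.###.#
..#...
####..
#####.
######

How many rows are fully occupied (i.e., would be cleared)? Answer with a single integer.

Check each row:
  row 0: 3 empty cells -> not full
  row 1: 2 empty cells -> not full
  row 2: 4 empty cells -> not full
  row 3: 2 empty cells -> not full
  row 4: 0 empty cells -> FULL (clear)
  row 5: 0 empty cells -> FULL (clear)
  row 6: 2 empty cells -> not full
  row 7: 5 empty cells -> not full
  row 8: 2 empty cells -> not full
  row 9: 1 empty cell -> not full
  row 10: 0 empty cells -> FULL (clear)
Total rows cleared: 3

Answer: 3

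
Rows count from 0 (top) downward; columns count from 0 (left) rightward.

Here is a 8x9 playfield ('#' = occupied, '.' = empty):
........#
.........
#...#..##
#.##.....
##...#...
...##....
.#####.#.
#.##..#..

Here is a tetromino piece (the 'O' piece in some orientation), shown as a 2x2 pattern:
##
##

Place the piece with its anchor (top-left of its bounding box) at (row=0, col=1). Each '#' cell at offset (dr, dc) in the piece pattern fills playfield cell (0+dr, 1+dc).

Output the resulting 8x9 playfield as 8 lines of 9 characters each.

Answer: .##.....#
.##......
#...#..##
#.##.....
##...#...
...##....
.#####.#.
#.##..#..

Derivation:
Fill (0+0,1+0) = (0,1)
Fill (0+0,1+1) = (0,2)
Fill (0+1,1+0) = (1,1)
Fill (0+1,1+1) = (1,2)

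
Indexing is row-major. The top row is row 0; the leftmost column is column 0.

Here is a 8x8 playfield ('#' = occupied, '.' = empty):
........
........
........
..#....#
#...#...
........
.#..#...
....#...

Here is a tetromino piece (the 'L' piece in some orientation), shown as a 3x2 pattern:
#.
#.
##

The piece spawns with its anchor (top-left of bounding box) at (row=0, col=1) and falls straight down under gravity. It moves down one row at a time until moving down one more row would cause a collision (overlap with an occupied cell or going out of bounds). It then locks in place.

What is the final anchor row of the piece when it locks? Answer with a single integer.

Answer: 0

Derivation:
Spawn at (row=0, col=1). Try each row:
  row 0: fits
  row 1: blocked -> lock at row 0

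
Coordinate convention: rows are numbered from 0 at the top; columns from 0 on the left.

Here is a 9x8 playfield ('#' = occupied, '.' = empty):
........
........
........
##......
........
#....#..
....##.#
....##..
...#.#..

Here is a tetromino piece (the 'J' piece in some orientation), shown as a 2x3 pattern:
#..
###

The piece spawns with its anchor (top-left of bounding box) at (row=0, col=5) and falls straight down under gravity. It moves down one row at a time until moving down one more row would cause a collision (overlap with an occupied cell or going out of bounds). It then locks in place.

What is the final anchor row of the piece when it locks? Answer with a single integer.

Spawn at (row=0, col=5). Try each row:
  row 0: fits
  row 1: fits
  row 2: fits
  row 3: fits
  row 4: blocked -> lock at row 3

Answer: 3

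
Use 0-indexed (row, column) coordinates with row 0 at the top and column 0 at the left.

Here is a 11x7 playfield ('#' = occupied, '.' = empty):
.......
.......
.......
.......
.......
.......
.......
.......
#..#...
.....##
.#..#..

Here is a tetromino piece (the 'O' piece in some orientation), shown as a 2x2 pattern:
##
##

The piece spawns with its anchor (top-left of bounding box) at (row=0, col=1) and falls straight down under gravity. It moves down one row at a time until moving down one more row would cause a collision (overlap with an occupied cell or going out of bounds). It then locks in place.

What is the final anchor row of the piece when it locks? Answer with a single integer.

Spawn at (row=0, col=1). Try each row:
  row 0: fits
  row 1: fits
  row 2: fits
  row 3: fits
  row 4: fits
  row 5: fits
  row 6: fits
  row 7: fits
  row 8: fits
  row 9: blocked -> lock at row 8

Answer: 8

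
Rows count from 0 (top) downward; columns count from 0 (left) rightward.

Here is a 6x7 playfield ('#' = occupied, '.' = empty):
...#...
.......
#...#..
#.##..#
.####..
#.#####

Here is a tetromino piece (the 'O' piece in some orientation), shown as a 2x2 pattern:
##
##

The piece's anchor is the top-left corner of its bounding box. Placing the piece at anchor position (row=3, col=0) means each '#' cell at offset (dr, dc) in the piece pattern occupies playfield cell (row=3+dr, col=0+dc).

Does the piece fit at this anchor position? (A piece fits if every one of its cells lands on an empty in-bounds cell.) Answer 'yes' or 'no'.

Check each piece cell at anchor (3, 0):
  offset (0,0) -> (3,0): occupied ('#') -> FAIL
  offset (0,1) -> (3,1): empty -> OK
  offset (1,0) -> (4,0): empty -> OK
  offset (1,1) -> (4,1): occupied ('#') -> FAIL
All cells valid: no

Answer: no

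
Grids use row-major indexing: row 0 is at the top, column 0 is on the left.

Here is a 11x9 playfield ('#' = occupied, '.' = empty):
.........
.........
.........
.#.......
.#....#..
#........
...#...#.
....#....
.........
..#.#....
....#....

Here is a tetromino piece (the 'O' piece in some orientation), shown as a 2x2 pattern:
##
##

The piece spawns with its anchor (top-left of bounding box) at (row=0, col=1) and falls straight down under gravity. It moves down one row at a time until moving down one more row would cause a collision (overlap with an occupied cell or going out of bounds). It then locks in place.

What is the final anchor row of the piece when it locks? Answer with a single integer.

Answer: 1

Derivation:
Spawn at (row=0, col=1). Try each row:
  row 0: fits
  row 1: fits
  row 2: blocked -> lock at row 1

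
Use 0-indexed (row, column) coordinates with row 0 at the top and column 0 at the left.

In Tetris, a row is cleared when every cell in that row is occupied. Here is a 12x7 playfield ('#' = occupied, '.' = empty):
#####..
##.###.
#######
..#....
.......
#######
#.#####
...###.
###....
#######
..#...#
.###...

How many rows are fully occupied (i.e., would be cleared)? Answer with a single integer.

Check each row:
  row 0: 2 empty cells -> not full
  row 1: 2 empty cells -> not full
  row 2: 0 empty cells -> FULL (clear)
  row 3: 6 empty cells -> not full
  row 4: 7 empty cells -> not full
  row 5: 0 empty cells -> FULL (clear)
  row 6: 1 empty cell -> not full
  row 7: 4 empty cells -> not full
  row 8: 4 empty cells -> not full
  row 9: 0 empty cells -> FULL (clear)
  row 10: 5 empty cells -> not full
  row 11: 4 empty cells -> not full
Total rows cleared: 3

Answer: 3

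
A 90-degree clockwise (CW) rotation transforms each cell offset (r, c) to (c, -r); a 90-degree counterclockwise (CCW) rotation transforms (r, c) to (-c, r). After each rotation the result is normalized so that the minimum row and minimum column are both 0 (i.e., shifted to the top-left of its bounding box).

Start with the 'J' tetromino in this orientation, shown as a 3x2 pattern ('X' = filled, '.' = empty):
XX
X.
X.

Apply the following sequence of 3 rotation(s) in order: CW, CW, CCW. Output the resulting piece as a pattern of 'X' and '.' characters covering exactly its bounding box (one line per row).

Answer: XXX
..X

Derivation:
Start:
XX
X.
X.
After rotation 1 (CW):
XXX
..X
After rotation 2 (CW):
.X
.X
XX
After rotation 3 (CCW):
XXX
..X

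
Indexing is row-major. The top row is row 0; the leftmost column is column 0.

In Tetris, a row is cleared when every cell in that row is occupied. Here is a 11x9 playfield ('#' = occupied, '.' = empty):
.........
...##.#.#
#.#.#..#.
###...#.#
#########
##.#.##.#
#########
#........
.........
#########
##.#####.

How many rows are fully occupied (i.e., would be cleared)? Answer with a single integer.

Answer: 3

Derivation:
Check each row:
  row 0: 9 empty cells -> not full
  row 1: 5 empty cells -> not full
  row 2: 5 empty cells -> not full
  row 3: 4 empty cells -> not full
  row 4: 0 empty cells -> FULL (clear)
  row 5: 3 empty cells -> not full
  row 6: 0 empty cells -> FULL (clear)
  row 7: 8 empty cells -> not full
  row 8: 9 empty cells -> not full
  row 9: 0 empty cells -> FULL (clear)
  row 10: 2 empty cells -> not full
Total rows cleared: 3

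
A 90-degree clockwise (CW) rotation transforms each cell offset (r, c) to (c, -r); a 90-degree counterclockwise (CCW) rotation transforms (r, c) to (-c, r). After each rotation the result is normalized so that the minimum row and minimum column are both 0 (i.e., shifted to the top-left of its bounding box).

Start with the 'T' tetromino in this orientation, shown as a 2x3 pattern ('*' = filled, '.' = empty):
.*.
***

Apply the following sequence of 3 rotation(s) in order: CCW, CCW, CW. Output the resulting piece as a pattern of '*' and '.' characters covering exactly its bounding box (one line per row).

Start:
.*.
***
After rotation 1 (CCW):
.*
**
.*
After rotation 2 (CCW):
***
.*.
After rotation 3 (CW):
.*
**
.*

Answer: .*
**
.*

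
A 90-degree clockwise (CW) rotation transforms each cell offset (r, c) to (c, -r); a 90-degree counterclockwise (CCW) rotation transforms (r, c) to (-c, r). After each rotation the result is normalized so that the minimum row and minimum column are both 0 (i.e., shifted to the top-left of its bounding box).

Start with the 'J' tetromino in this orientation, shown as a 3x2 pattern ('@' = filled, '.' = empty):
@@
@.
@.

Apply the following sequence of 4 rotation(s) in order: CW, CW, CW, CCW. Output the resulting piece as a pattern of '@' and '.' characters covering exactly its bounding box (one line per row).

Start:
@@
@.
@.
After rotation 1 (CW):
@@@
..@
After rotation 2 (CW):
.@
.@
@@
After rotation 3 (CW):
@..
@@@
After rotation 4 (CCW):
.@
.@
@@

Answer: .@
.@
@@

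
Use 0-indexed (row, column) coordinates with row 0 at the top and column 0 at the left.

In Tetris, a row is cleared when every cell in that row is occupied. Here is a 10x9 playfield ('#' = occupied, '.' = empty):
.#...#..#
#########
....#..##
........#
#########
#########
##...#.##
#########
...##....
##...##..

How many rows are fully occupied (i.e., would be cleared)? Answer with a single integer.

Answer: 4

Derivation:
Check each row:
  row 0: 6 empty cells -> not full
  row 1: 0 empty cells -> FULL (clear)
  row 2: 6 empty cells -> not full
  row 3: 8 empty cells -> not full
  row 4: 0 empty cells -> FULL (clear)
  row 5: 0 empty cells -> FULL (clear)
  row 6: 4 empty cells -> not full
  row 7: 0 empty cells -> FULL (clear)
  row 8: 7 empty cells -> not full
  row 9: 5 empty cells -> not full
Total rows cleared: 4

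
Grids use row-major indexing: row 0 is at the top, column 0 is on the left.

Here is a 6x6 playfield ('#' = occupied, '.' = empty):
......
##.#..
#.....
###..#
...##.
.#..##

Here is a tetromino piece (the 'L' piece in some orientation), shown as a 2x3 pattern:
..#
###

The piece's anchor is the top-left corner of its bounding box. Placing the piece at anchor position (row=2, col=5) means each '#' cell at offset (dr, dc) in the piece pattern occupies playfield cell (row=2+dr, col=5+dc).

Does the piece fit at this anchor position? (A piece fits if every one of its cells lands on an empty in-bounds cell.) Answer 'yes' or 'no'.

Check each piece cell at anchor (2, 5):
  offset (0,2) -> (2,7): out of bounds -> FAIL
  offset (1,0) -> (3,5): occupied ('#') -> FAIL
  offset (1,1) -> (3,6): out of bounds -> FAIL
  offset (1,2) -> (3,7): out of bounds -> FAIL
All cells valid: no

Answer: no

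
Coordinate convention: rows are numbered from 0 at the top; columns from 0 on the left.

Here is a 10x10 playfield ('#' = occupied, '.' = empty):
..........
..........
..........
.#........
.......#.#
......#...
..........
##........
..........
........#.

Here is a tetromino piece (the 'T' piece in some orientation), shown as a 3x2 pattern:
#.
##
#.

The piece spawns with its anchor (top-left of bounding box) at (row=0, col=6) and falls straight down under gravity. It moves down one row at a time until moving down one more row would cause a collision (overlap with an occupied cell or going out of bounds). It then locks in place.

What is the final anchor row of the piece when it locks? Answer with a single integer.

Spawn at (row=0, col=6). Try each row:
  row 0: fits
  row 1: fits
  row 2: fits
  row 3: blocked -> lock at row 2

Answer: 2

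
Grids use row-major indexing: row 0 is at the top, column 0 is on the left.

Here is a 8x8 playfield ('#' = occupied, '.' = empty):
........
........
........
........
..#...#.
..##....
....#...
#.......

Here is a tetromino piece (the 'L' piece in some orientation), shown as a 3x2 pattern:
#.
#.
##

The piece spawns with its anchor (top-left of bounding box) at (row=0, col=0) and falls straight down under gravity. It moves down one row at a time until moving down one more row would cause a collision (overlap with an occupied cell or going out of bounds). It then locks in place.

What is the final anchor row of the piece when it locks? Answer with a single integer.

Answer: 4

Derivation:
Spawn at (row=0, col=0). Try each row:
  row 0: fits
  row 1: fits
  row 2: fits
  row 3: fits
  row 4: fits
  row 5: blocked -> lock at row 4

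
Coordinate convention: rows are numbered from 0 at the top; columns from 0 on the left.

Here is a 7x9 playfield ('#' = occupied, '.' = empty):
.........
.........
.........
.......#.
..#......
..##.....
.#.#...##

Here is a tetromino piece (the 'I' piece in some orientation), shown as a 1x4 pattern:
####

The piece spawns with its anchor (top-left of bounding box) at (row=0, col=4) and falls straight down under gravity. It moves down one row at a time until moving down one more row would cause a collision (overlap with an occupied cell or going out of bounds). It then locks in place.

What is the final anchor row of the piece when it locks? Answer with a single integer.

Answer: 2

Derivation:
Spawn at (row=0, col=4). Try each row:
  row 0: fits
  row 1: fits
  row 2: fits
  row 3: blocked -> lock at row 2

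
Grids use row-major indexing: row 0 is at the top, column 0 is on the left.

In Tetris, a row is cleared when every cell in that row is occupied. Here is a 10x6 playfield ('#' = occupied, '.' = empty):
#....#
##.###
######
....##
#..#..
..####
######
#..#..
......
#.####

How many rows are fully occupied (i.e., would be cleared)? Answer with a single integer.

Answer: 2

Derivation:
Check each row:
  row 0: 4 empty cells -> not full
  row 1: 1 empty cell -> not full
  row 2: 0 empty cells -> FULL (clear)
  row 3: 4 empty cells -> not full
  row 4: 4 empty cells -> not full
  row 5: 2 empty cells -> not full
  row 6: 0 empty cells -> FULL (clear)
  row 7: 4 empty cells -> not full
  row 8: 6 empty cells -> not full
  row 9: 1 empty cell -> not full
Total rows cleared: 2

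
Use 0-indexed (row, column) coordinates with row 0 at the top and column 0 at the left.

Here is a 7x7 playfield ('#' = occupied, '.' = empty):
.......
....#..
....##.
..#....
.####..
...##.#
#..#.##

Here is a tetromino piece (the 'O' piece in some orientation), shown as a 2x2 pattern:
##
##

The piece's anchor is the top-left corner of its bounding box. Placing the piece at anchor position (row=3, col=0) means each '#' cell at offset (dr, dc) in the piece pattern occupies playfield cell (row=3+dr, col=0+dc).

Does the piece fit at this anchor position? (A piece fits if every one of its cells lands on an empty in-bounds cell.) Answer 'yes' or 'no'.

Answer: no

Derivation:
Check each piece cell at anchor (3, 0):
  offset (0,0) -> (3,0): empty -> OK
  offset (0,1) -> (3,1): empty -> OK
  offset (1,0) -> (4,0): empty -> OK
  offset (1,1) -> (4,1): occupied ('#') -> FAIL
All cells valid: no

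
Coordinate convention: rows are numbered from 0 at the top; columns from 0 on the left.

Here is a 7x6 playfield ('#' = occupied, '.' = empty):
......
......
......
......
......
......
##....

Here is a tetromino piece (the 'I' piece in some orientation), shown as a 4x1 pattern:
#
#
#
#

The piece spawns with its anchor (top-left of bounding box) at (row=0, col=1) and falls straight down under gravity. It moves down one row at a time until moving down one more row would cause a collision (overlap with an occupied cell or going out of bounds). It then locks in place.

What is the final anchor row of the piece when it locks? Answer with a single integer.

Answer: 2

Derivation:
Spawn at (row=0, col=1). Try each row:
  row 0: fits
  row 1: fits
  row 2: fits
  row 3: blocked -> lock at row 2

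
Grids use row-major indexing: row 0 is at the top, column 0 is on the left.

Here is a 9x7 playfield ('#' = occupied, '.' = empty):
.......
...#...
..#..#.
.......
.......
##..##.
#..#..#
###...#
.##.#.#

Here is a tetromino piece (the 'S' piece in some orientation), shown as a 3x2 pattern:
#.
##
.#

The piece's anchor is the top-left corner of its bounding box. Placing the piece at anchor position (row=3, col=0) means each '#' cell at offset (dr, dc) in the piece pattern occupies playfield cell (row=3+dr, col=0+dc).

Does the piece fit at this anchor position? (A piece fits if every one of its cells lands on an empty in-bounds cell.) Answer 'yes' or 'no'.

Check each piece cell at anchor (3, 0):
  offset (0,0) -> (3,0): empty -> OK
  offset (1,0) -> (4,0): empty -> OK
  offset (1,1) -> (4,1): empty -> OK
  offset (2,1) -> (5,1): occupied ('#') -> FAIL
All cells valid: no

Answer: no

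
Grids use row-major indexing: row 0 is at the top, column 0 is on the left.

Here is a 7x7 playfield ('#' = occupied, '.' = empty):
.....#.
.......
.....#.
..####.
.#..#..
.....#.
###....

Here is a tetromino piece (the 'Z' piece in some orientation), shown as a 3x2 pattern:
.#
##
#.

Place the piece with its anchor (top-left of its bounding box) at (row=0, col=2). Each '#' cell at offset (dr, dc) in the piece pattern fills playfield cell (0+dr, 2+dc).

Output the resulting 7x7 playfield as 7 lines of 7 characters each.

Fill (0+0,2+1) = (0,3)
Fill (0+1,2+0) = (1,2)
Fill (0+1,2+1) = (1,3)
Fill (0+2,2+0) = (2,2)

Answer: ...#.#.
..##...
..#..#.
..####.
.#..#..
.....#.
###....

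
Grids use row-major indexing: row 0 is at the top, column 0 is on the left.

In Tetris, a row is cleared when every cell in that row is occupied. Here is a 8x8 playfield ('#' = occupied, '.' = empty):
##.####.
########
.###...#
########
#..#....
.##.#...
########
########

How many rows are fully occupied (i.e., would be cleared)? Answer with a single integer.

Check each row:
  row 0: 2 empty cells -> not full
  row 1: 0 empty cells -> FULL (clear)
  row 2: 4 empty cells -> not full
  row 3: 0 empty cells -> FULL (clear)
  row 4: 6 empty cells -> not full
  row 5: 5 empty cells -> not full
  row 6: 0 empty cells -> FULL (clear)
  row 7: 0 empty cells -> FULL (clear)
Total rows cleared: 4

Answer: 4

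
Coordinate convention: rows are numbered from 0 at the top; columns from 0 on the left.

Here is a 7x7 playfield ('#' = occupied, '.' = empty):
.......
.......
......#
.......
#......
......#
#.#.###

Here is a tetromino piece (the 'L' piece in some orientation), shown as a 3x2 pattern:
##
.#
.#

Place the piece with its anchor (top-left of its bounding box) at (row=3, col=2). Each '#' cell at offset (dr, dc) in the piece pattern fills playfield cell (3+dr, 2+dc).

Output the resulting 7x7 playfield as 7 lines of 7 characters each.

Fill (3+0,2+0) = (3,2)
Fill (3+0,2+1) = (3,3)
Fill (3+1,2+1) = (4,3)
Fill (3+2,2+1) = (5,3)

Answer: .......
.......
......#
..##...
#..#...
...#..#
#.#.###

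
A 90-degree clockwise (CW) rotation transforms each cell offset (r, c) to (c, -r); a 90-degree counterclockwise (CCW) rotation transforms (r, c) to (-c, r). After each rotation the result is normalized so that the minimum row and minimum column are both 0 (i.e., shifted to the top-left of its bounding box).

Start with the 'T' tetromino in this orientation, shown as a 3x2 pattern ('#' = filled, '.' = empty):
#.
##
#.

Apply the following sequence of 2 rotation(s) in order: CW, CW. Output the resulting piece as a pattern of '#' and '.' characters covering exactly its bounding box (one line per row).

Answer: .#
##
.#

Derivation:
Start:
#.
##
#.
After rotation 1 (CW):
###
.#.
After rotation 2 (CW):
.#
##
.#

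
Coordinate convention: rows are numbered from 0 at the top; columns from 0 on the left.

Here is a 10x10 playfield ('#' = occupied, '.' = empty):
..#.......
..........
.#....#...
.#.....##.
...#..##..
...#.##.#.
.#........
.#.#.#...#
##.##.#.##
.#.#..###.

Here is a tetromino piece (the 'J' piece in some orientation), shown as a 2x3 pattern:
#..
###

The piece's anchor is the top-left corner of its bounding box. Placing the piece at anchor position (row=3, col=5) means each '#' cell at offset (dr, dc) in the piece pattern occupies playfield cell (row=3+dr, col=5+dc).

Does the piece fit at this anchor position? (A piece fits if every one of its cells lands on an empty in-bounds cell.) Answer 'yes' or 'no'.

Check each piece cell at anchor (3, 5):
  offset (0,0) -> (3,5): empty -> OK
  offset (1,0) -> (4,5): empty -> OK
  offset (1,1) -> (4,6): occupied ('#') -> FAIL
  offset (1,2) -> (4,7): occupied ('#') -> FAIL
All cells valid: no

Answer: no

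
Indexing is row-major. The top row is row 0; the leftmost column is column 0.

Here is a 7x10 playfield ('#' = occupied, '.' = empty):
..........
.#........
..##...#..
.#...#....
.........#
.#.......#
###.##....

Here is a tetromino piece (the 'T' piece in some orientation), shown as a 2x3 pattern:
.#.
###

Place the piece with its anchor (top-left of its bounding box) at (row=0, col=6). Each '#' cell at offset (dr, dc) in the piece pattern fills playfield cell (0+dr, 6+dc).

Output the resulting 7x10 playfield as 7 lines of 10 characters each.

Fill (0+0,6+1) = (0,7)
Fill (0+1,6+0) = (1,6)
Fill (0+1,6+1) = (1,7)
Fill (0+1,6+2) = (1,8)

Answer: .......#..
.#....###.
..##...#..
.#...#....
.........#
.#.......#
###.##....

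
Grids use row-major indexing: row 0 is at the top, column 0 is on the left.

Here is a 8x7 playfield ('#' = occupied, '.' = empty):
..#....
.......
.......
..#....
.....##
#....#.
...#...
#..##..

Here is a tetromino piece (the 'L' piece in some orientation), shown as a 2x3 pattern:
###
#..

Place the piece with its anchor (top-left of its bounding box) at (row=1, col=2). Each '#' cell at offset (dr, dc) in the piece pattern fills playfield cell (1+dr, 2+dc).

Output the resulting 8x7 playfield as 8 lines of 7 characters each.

Answer: ..#....
..###..
..#....
..#....
.....##
#....#.
...#...
#..##..

Derivation:
Fill (1+0,2+0) = (1,2)
Fill (1+0,2+1) = (1,3)
Fill (1+0,2+2) = (1,4)
Fill (1+1,2+0) = (2,2)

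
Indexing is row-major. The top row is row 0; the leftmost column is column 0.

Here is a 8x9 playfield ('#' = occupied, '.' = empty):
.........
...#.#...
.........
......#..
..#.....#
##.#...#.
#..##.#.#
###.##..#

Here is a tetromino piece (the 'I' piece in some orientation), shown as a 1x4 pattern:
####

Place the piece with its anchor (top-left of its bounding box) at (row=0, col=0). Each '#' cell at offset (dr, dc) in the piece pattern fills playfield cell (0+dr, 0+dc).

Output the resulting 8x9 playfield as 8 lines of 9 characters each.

Answer: ####.....
...#.#...
.........
......#..
..#.....#
##.#...#.
#..##.#.#
###.##..#

Derivation:
Fill (0+0,0+0) = (0,0)
Fill (0+0,0+1) = (0,1)
Fill (0+0,0+2) = (0,2)
Fill (0+0,0+3) = (0,3)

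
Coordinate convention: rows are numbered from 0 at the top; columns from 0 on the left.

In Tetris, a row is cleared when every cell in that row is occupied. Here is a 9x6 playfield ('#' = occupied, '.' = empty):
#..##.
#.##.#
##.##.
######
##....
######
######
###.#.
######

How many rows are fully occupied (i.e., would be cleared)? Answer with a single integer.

Check each row:
  row 0: 3 empty cells -> not full
  row 1: 2 empty cells -> not full
  row 2: 2 empty cells -> not full
  row 3: 0 empty cells -> FULL (clear)
  row 4: 4 empty cells -> not full
  row 5: 0 empty cells -> FULL (clear)
  row 6: 0 empty cells -> FULL (clear)
  row 7: 2 empty cells -> not full
  row 8: 0 empty cells -> FULL (clear)
Total rows cleared: 4

Answer: 4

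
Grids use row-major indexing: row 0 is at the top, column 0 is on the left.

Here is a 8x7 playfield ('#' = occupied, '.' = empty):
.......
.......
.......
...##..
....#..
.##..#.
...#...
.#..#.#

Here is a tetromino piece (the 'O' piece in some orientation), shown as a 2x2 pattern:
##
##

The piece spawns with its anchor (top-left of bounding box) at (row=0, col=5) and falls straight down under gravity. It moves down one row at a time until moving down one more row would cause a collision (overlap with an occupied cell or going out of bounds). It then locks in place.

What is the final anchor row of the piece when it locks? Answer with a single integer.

Answer: 3

Derivation:
Spawn at (row=0, col=5). Try each row:
  row 0: fits
  row 1: fits
  row 2: fits
  row 3: fits
  row 4: blocked -> lock at row 3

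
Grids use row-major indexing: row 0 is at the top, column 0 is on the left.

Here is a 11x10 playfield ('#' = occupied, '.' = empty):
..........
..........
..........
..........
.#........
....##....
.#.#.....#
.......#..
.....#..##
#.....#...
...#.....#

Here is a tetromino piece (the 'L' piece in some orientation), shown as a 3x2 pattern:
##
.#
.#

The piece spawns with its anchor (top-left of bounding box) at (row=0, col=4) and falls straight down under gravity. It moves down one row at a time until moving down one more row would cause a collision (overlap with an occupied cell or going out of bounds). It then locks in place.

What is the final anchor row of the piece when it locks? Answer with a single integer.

Answer: 2

Derivation:
Spawn at (row=0, col=4). Try each row:
  row 0: fits
  row 1: fits
  row 2: fits
  row 3: blocked -> lock at row 2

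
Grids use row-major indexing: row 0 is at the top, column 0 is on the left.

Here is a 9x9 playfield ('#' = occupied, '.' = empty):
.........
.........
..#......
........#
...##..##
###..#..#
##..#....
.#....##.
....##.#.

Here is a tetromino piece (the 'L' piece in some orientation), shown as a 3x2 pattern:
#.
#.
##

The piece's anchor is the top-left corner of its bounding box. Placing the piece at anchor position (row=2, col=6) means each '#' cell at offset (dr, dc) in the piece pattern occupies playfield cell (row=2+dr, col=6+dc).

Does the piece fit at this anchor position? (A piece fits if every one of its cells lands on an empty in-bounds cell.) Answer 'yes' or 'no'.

Check each piece cell at anchor (2, 6):
  offset (0,0) -> (2,6): empty -> OK
  offset (1,0) -> (3,6): empty -> OK
  offset (2,0) -> (4,6): empty -> OK
  offset (2,1) -> (4,7): occupied ('#') -> FAIL
All cells valid: no

Answer: no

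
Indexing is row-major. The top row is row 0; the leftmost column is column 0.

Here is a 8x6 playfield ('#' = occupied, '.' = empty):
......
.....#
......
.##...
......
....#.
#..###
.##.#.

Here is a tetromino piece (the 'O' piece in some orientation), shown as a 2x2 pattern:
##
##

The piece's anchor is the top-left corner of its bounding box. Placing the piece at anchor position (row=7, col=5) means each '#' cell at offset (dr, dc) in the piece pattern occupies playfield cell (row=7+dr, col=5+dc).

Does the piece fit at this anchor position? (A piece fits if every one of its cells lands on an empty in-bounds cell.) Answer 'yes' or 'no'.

Check each piece cell at anchor (7, 5):
  offset (0,0) -> (7,5): empty -> OK
  offset (0,1) -> (7,6): out of bounds -> FAIL
  offset (1,0) -> (8,5): out of bounds -> FAIL
  offset (1,1) -> (8,6): out of bounds -> FAIL
All cells valid: no

Answer: no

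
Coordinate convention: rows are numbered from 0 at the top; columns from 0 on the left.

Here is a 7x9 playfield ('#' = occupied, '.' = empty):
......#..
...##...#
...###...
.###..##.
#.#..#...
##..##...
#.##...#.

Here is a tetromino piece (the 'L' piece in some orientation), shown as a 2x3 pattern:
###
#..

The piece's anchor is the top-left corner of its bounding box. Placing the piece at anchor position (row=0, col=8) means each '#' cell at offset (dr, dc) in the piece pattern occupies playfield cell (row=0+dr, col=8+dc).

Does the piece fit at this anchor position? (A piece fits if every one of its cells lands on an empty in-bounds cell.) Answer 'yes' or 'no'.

Answer: no

Derivation:
Check each piece cell at anchor (0, 8):
  offset (0,0) -> (0,8): empty -> OK
  offset (0,1) -> (0,9): out of bounds -> FAIL
  offset (0,2) -> (0,10): out of bounds -> FAIL
  offset (1,0) -> (1,8): occupied ('#') -> FAIL
All cells valid: no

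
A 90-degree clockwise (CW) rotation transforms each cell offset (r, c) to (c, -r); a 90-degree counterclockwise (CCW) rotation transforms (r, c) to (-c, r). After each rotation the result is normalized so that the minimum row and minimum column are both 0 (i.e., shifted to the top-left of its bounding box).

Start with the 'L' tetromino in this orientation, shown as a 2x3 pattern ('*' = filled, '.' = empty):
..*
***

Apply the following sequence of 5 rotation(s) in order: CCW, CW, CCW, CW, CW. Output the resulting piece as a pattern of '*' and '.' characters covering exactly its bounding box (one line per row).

Answer: *.
*.
**

Derivation:
Start:
..*
***
After rotation 1 (CCW):
**
.*
.*
After rotation 2 (CW):
..*
***
After rotation 3 (CCW):
**
.*
.*
After rotation 4 (CW):
..*
***
After rotation 5 (CW):
*.
*.
**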